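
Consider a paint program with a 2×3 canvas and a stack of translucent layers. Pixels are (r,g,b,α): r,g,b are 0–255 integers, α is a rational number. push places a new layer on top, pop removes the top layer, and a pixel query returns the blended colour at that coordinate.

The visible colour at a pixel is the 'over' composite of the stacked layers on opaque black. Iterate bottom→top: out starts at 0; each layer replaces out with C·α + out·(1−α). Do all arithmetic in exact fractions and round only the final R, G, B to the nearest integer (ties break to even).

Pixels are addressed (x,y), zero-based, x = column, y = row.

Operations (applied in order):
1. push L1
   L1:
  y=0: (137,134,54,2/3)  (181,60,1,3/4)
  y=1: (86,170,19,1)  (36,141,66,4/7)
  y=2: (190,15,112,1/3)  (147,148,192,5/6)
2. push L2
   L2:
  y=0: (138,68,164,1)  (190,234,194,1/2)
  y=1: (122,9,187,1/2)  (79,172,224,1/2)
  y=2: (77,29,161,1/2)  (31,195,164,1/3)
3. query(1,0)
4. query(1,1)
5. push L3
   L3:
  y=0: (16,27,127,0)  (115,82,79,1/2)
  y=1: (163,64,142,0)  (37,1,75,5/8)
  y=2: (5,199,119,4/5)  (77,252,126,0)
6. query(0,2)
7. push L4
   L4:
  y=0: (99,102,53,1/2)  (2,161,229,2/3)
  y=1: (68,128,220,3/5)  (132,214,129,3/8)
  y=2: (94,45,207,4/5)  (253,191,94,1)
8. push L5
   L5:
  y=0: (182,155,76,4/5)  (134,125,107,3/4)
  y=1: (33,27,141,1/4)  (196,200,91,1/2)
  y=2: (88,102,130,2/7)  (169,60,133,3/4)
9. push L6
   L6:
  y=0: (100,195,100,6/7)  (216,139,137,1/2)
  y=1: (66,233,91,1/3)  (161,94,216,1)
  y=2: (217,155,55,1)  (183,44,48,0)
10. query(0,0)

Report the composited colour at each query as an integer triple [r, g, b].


query (1,0) [L1,L2] — begin 0,0,0
L1 α=3/4: [543/4, 45, 3/4]
L2 α=1/2: [1303/8, 279/2, 779/8]
→ [163, 140, 97]

query (1,1) [L1,L2] — begin 0,0,0
after L1 α=4/7: [144/7, 564/7, 264/7]
after L2 α=1/2: [697/14, 884/7, 916/7]
rounded: [50, 126, 131]

at x=0,y=2 over L1,L2,L3:
L1 α=1/3: [190/3, 5, 112/3]
L2 α=1/2: [421/6, 17, 595/6]
L3 α=4/5: [541/30, 813/5, 3451/30]
= [18, 163, 115]

query (0,0) [L1,L2,L3,L4,L5,L6] — begin 0,0,0
L1 α=2/3: [274/3, 268/3, 36]
L2 α=1: [138, 68, 164]
L3 α=0: [138, 68, 164]
L4 α=1/2: [237/2, 85, 217/2]
L5 α=4/5: [1693/10, 141, 165/2]
L6 α=6/7: [1099/10, 1311/7, 195/2]
→ [110, 187, 98]


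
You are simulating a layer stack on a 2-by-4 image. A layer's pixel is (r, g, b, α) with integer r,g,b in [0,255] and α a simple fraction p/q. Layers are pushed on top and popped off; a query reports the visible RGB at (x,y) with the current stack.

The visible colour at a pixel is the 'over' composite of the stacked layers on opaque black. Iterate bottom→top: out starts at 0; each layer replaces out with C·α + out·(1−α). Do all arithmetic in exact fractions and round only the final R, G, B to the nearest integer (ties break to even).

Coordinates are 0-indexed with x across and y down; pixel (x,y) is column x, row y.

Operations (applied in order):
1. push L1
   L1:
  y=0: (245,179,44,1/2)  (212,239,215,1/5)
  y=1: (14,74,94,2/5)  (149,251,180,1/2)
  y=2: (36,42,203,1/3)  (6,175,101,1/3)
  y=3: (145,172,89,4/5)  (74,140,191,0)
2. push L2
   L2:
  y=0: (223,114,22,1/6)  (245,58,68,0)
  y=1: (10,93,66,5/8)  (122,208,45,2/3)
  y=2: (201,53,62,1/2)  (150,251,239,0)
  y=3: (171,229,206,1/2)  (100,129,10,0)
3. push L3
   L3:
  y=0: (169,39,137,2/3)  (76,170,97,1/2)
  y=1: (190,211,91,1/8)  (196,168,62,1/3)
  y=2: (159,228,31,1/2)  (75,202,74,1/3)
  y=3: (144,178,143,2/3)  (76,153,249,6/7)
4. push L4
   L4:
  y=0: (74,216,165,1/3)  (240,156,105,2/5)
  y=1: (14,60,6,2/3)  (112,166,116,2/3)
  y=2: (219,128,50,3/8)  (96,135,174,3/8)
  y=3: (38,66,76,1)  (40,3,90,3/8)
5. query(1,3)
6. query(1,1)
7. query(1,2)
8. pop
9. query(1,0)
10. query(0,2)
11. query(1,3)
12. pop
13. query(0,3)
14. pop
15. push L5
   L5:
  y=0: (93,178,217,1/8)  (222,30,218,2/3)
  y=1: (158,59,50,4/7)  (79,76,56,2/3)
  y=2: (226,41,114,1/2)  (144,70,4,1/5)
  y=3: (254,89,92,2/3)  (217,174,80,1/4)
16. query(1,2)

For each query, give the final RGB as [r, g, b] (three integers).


(1,3) stack=L1,L2,L3,L4; from [0,0,0]:
L1 α=0: [0, 0, 0]
L2 α=0: [0, 0, 0]
L3 α=6/7: [456/7, 918/7, 1494/7]
L4 α=3/8: [390/7, 4653/56, 1170/7]
→ [56, 83, 167]

at x=1,y=1 over L1,L2,L3,L4:
+L1 (α=1/2) → [149/2, 251/2, 90]
+L2 (α=2/3) → [637/6, 361/2, 60]
+L3 (α=1/3) → [1225/9, 529/3, 182/3]
+L4 (α=2/3) → [3241/27, 1525/9, 878/9]
→ [120, 169, 98]

at x=1,y=2 over L1,L2,L3,L4:
L1 α=1/3: [2, 175/3, 101/3]
L2 α=0: [2, 175/3, 101/3]
L3 α=1/3: [79/3, 956/9, 424/9]
L4 α=3/8: [1259/24, 8425/72, 3409/36]
rounded: [52, 117, 95]

at x=1,y=0 over L1,L2,L3:
L1 α=1/5: [212/5, 239/5, 43]
L2 α=0: [212/5, 239/5, 43]
L3 α=1/2: [296/5, 1089/10, 70]
= [59, 109, 70]

query (0,2) [L1,L2,L3] — begin 0,0,0
L1 α=1/3: [12, 14, 203/3]
L2 α=1/2: [213/2, 67/2, 389/6]
L3 α=1/2: [531/4, 523/4, 575/12]
= [133, 131, 48]

query (1,3) [L1,L2,L3] — begin 0,0,0
+L1 (α=0) → [0, 0, 0]
+L2 (α=0) → [0, 0, 0]
+L3 (α=6/7) → [456/7, 918/7, 1494/7]
= [65, 131, 213]

(0,3) stack=L1,L2; from [0,0,0]:
+L1 (α=4/5) → [116, 688/5, 356/5]
+L2 (α=1/2) → [287/2, 1833/10, 693/5]
= [144, 183, 139]

(1,2) stack=L1,L5; from [0,0,0]:
after L1 α=1/3: [2, 175/3, 101/3]
after L5 α=1/5: [152/5, 182/3, 416/15]
rounded: [30, 61, 28]


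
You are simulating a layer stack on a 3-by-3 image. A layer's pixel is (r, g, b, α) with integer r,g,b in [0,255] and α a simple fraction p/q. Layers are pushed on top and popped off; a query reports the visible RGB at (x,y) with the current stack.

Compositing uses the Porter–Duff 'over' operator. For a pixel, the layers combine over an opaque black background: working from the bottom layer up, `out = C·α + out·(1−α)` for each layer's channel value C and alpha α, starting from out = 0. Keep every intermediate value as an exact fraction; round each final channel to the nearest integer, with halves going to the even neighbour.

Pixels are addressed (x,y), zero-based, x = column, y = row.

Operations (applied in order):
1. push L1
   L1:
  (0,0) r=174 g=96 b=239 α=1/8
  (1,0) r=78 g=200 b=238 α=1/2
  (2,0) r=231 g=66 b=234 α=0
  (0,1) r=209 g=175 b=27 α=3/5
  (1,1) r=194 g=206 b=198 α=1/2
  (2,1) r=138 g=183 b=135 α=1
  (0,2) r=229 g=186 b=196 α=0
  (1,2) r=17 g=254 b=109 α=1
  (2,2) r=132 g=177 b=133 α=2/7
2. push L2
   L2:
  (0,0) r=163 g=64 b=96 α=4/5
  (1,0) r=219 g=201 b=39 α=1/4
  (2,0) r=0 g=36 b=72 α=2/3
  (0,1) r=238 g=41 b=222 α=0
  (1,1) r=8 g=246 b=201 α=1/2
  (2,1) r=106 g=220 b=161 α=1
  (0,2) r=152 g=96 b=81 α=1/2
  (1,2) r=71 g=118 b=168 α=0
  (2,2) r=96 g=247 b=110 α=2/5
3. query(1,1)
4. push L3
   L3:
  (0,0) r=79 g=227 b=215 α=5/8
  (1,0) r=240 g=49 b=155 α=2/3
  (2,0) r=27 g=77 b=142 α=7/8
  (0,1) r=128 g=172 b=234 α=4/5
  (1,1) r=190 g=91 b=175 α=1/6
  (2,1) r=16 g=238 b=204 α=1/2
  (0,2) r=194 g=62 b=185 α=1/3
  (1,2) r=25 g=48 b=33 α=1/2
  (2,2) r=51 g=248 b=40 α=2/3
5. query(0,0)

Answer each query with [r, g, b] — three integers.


(1,1) stack=L1,L2; from [0,0,0]:
L1 α=1/2: [97, 103, 99]
L2 α=1/2: [105/2, 349/2, 150]
rounded: [52, 174, 150]

at x=0,y=0 over L1,L2,L3:
+L1 (α=1/8) → [87/4, 12, 239/8]
+L2 (α=4/5) → [539/4, 268/5, 3311/40]
+L3 (α=5/8) → [3197/32, 6479/40, 52933/320]
rounded: [100, 162, 165]


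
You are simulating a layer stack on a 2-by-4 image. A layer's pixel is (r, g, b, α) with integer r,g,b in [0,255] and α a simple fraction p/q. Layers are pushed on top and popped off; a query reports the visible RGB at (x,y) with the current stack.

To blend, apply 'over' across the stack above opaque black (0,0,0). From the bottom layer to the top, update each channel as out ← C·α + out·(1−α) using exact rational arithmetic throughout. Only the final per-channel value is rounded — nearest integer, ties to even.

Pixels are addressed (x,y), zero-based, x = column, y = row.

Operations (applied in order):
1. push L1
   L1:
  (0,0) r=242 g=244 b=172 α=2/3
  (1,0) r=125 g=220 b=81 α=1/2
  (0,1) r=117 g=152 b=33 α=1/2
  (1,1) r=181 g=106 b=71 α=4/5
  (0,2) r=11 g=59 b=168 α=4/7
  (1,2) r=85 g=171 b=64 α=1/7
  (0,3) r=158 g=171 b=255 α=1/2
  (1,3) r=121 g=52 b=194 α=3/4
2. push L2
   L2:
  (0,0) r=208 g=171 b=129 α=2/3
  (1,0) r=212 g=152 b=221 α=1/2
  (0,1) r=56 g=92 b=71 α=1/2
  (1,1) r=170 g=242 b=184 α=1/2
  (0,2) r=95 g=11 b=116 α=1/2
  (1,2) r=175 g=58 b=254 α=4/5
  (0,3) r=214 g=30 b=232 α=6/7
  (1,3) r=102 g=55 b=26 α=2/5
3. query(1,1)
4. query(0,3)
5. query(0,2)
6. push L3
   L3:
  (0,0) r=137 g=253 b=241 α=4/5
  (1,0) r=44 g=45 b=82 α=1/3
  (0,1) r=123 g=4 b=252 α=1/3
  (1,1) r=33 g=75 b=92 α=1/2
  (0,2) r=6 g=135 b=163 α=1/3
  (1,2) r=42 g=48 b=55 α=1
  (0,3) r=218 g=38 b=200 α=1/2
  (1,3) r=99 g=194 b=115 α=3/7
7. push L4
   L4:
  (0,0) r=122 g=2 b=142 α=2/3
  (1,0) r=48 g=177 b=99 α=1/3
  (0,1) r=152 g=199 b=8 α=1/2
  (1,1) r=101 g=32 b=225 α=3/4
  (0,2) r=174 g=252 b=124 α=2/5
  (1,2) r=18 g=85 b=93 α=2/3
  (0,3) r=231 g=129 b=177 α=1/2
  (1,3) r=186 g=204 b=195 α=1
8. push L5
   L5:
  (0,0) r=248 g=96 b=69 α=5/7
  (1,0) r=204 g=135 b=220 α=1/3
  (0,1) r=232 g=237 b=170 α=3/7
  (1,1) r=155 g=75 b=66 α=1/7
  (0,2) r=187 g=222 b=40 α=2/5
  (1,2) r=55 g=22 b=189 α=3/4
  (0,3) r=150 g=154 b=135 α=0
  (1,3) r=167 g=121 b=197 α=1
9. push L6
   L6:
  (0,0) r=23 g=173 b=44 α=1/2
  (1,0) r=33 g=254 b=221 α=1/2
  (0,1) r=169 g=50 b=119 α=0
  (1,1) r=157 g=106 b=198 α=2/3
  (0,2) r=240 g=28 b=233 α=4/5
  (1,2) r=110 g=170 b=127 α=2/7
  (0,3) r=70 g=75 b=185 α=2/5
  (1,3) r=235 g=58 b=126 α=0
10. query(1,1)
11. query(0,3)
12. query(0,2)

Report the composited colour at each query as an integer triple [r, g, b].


query (1,1) [L1,L2] — begin 0,0,0
+L1 (α=4/5) → [724/5, 424/5, 284/5]
+L2 (α=1/2) → [787/5, 817/5, 602/5]
rounded: [157, 163, 120]

(0,3) stack=L1,L2; from [0,0,0]:
+L1 (α=1/2) → [79, 171/2, 255/2]
+L2 (α=6/7) → [1363/7, 531/14, 3039/14]
→ [195, 38, 217]

(0,2) stack=L1,L2; from [0,0,0]:
L1 α=4/7: [44/7, 236/7, 96]
L2 α=1/2: [709/14, 313/14, 106]
rounded: [51, 22, 106]

at x=1,y=1 over L1,L2,L3,L4,L5,L6:
after L1 α=4/5: [724/5, 424/5, 284/5]
after L2 α=1/2: [787/5, 817/5, 602/5]
after L3 α=1/2: [476/5, 596/5, 531/5]
after L4 α=3/4: [1991/20, 269/5, 1953/10]
after L5 α=1/7: [7523/70, 1989/35, 6189/35]
after L6 α=2/3: [29503/210, 9409/105, 6683/35]
= [140, 90, 191]

at x=0,y=3 over L1,L2,L3,L4,L5,L6:
+L1 (α=1/2) → [79, 171/2, 255/2]
+L2 (α=6/7) → [1363/7, 531/14, 3039/14]
+L3 (α=1/2) → [2889/14, 1063/28, 5839/28]
+L4 (α=1/2) → [6123/28, 4675/56, 10795/56]
+L5 (α=0) → [6123/28, 4675/56, 10795/56]
+L6 (α=2/5) → [22289/140, 4485/56, 10621/56]
= [159, 80, 190]

(0,2) stack=L1,L2,L3,L4,L5,L6; from [0,0,0]:
+L1 (α=4/7) → [44/7, 236/7, 96]
+L2 (α=1/2) → [709/14, 313/14, 106]
+L3 (α=1/3) → [751/21, 1258/21, 125]
+L4 (α=2/5) → [3187/35, 4786/35, 623/5]
+L5 (α=2/5) → [22651/175, 29898/175, 2269/25]
+L6 (α=4/5) → [190651/875, 49498/875, 25569/125]
→ [218, 57, 205]


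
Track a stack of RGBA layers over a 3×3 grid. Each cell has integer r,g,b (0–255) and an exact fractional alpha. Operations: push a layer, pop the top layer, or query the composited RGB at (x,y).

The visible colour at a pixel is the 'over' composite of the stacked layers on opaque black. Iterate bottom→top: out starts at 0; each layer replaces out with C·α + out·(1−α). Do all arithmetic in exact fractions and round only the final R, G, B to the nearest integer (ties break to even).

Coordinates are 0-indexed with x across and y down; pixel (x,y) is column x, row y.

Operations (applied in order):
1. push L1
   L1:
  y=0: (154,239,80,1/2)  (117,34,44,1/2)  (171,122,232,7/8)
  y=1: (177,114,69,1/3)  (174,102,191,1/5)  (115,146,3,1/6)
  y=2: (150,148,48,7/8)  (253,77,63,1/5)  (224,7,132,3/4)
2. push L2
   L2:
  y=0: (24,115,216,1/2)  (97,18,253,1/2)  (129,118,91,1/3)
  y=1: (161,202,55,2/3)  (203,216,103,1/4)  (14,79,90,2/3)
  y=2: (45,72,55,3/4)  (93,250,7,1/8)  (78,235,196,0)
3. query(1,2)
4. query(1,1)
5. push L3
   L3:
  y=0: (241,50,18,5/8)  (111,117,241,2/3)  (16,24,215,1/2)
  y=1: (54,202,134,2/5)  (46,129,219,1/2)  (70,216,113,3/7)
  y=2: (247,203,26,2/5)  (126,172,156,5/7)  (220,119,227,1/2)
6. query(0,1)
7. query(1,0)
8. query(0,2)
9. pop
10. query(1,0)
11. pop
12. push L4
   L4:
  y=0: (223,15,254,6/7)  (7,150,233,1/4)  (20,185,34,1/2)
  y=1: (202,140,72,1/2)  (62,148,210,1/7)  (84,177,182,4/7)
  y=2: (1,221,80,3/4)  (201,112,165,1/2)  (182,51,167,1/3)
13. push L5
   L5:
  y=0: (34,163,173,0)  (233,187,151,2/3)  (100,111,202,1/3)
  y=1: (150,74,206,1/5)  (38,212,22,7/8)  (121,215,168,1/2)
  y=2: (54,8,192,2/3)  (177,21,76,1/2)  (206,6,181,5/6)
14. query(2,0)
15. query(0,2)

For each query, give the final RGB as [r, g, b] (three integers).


query (1,2) [L1,L2] — begin 0,0,0
after L1 α=1/5: [253/5, 77/5, 63/5]
after L2 α=1/8: [559/10, 1789/40, 119/10]
→ [56, 45, 12]

at x=1,y=1 over L1,L2:
L1 α=1/5: [174/5, 102/5, 191/5]
L2 α=1/4: [1537/20, 693/10, 272/5]
rounded: [77, 69, 54]

at x=0,y=1 over L1,L2,L3:
+L1 (α=1/3) → [59, 38, 23]
+L2 (α=2/3) → [127, 442/3, 133/3]
+L3 (α=2/5) → [489/5, 846/5, 401/5]
rounded: [98, 169, 80]

(1,0) stack=L1,L2,L3; from [0,0,0]:
L1 α=1/2: [117/2, 17, 22]
L2 α=1/2: [311/4, 35/2, 275/2]
L3 α=2/3: [1199/12, 503/6, 413/2]
→ [100, 84, 206]

at x=0,y=2 over L1,L2,L3:
+L1 (α=7/8) → [525/4, 259/2, 42]
+L2 (α=3/4) → [1065/16, 691/8, 207/4]
+L3 (α=2/5) → [11099/80, 5321/40, 829/20]
rounded: [139, 133, 41]

(1,0) stack=L1,L2; from [0,0,0]:
L1 α=1/2: [117/2, 17, 22]
L2 α=1/2: [311/4, 35/2, 275/2]
→ [78, 18, 138]

query (2,0) [L1,L4,L5] — begin 0,0,0
L1 α=7/8: [1197/8, 427/4, 203]
L4 α=1/2: [1357/16, 1167/8, 237/2]
L5 α=1/3: [719/8, 537/4, 439/3]
= [90, 134, 146]

query (0,2) [L1,L4,L5] — begin 0,0,0
after L1 α=7/8: [525/4, 259/2, 42]
after L4 α=3/4: [537/16, 1585/8, 141/2]
after L5 α=2/3: [755/16, 571/8, 303/2]
rounded: [47, 71, 152]


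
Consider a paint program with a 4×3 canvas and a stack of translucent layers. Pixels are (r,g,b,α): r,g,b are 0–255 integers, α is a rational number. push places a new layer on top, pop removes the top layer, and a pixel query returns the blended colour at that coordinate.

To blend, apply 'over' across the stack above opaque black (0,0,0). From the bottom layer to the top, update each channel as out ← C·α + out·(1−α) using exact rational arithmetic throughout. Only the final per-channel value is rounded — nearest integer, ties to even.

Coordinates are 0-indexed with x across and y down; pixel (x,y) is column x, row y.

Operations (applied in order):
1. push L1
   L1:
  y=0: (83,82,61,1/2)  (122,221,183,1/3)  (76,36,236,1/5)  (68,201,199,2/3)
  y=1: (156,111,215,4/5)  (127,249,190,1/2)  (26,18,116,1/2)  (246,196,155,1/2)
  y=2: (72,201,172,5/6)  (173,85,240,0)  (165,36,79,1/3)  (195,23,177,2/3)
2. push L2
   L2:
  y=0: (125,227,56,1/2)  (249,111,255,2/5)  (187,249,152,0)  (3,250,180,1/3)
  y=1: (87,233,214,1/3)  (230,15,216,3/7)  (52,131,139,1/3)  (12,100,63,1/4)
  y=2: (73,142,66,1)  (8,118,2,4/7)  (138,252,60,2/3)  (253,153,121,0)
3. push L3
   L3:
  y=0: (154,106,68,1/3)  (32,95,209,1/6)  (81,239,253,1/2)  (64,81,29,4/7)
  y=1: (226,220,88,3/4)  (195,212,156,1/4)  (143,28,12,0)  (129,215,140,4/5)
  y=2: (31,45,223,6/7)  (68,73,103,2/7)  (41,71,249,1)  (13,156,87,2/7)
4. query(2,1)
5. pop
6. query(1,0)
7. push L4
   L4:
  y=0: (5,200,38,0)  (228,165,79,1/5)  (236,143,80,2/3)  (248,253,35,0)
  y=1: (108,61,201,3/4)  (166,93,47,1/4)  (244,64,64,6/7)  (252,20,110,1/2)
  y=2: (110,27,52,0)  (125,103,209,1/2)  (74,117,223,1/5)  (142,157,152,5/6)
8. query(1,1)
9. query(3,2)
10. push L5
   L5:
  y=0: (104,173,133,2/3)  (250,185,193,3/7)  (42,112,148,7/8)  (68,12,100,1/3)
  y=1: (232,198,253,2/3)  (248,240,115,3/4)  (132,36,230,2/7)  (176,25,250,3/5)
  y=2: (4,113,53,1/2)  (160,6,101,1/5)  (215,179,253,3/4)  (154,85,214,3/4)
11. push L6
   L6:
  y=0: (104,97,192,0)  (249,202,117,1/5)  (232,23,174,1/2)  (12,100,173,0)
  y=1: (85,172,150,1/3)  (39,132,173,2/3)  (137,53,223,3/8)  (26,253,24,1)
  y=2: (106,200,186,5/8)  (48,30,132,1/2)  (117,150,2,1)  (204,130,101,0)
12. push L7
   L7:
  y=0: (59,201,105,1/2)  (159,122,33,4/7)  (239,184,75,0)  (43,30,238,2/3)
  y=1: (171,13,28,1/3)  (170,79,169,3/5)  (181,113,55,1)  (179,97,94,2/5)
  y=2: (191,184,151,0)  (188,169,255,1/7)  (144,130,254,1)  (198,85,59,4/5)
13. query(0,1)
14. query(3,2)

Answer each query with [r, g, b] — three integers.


query (2,1) [L1,L2,L3] — begin 0,0,0
after L1 α=1/2: [13, 9, 58]
after L2 α=1/3: [26, 149/3, 85]
after L3 α=0: [26, 149/3, 85]
rounded: [26, 50, 85]

at x=1,y=0 over L1,L2:
+L1 (α=1/3) → [122/3, 221/3, 61]
+L2 (α=2/5) → [124, 443/5, 693/5]
= [124, 89, 139]

(1,1) stack=L1,L2,L4; from [0,0,0]:
after L1 α=1/2: [127/2, 249/2, 95]
after L2 α=3/7: [944/7, 543/7, 1028/7]
after L4 α=1/4: [1997/14, 570/7, 3413/28]
= [143, 81, 122]

at x=3,y=2 over L1,L2,L4:
+L1 (α=2/3) → [130, 46/3, 118]
+L2 (α=0) → [130, 46/3, 118]
+L4 (α=5/6) → [140, 2401/18, 439/3]
→ [140, 133, 146]

query (0,1) [L1,L2,L4,L5,L6,L7] — begin 0,0,0
+L1 (α=4/5) → [624/5, 444/5, 172]
+L2 (α=1/3) → [561/5, 2053/15, 186]
+L4 (α=3/4) → [2181/20, 2399/30, 789/4]
+L5 (α=2/3) → [11461/60, 14279/90, 2813/12]
+L6 (α=1/3) → [14011/90, 22019/135, 3713/18]
+L7 (α=1/3) → [21706/135, 45793/405, 3965/27]
rounded: [161, 113, 147]

query (3,2) [L1,L2,L4,L5,L6,L7] — begin 0,0,0
+L1 (α=2/3) → [130, 46/3, 118]
+L2 (α=0) → [130, 46/3, 118]
+L4 (α=5/6) → [140, 2401/18, 439/3]
+L5 (α=3/4) → [301/2, 6991/72, 2365/12]
+L6 (α=0) → [301/2, 6991/72, 2365/12]
+L7 (α=4/5) → [377/2, 31471/360, 5197/60]
= [188, 87, 87]


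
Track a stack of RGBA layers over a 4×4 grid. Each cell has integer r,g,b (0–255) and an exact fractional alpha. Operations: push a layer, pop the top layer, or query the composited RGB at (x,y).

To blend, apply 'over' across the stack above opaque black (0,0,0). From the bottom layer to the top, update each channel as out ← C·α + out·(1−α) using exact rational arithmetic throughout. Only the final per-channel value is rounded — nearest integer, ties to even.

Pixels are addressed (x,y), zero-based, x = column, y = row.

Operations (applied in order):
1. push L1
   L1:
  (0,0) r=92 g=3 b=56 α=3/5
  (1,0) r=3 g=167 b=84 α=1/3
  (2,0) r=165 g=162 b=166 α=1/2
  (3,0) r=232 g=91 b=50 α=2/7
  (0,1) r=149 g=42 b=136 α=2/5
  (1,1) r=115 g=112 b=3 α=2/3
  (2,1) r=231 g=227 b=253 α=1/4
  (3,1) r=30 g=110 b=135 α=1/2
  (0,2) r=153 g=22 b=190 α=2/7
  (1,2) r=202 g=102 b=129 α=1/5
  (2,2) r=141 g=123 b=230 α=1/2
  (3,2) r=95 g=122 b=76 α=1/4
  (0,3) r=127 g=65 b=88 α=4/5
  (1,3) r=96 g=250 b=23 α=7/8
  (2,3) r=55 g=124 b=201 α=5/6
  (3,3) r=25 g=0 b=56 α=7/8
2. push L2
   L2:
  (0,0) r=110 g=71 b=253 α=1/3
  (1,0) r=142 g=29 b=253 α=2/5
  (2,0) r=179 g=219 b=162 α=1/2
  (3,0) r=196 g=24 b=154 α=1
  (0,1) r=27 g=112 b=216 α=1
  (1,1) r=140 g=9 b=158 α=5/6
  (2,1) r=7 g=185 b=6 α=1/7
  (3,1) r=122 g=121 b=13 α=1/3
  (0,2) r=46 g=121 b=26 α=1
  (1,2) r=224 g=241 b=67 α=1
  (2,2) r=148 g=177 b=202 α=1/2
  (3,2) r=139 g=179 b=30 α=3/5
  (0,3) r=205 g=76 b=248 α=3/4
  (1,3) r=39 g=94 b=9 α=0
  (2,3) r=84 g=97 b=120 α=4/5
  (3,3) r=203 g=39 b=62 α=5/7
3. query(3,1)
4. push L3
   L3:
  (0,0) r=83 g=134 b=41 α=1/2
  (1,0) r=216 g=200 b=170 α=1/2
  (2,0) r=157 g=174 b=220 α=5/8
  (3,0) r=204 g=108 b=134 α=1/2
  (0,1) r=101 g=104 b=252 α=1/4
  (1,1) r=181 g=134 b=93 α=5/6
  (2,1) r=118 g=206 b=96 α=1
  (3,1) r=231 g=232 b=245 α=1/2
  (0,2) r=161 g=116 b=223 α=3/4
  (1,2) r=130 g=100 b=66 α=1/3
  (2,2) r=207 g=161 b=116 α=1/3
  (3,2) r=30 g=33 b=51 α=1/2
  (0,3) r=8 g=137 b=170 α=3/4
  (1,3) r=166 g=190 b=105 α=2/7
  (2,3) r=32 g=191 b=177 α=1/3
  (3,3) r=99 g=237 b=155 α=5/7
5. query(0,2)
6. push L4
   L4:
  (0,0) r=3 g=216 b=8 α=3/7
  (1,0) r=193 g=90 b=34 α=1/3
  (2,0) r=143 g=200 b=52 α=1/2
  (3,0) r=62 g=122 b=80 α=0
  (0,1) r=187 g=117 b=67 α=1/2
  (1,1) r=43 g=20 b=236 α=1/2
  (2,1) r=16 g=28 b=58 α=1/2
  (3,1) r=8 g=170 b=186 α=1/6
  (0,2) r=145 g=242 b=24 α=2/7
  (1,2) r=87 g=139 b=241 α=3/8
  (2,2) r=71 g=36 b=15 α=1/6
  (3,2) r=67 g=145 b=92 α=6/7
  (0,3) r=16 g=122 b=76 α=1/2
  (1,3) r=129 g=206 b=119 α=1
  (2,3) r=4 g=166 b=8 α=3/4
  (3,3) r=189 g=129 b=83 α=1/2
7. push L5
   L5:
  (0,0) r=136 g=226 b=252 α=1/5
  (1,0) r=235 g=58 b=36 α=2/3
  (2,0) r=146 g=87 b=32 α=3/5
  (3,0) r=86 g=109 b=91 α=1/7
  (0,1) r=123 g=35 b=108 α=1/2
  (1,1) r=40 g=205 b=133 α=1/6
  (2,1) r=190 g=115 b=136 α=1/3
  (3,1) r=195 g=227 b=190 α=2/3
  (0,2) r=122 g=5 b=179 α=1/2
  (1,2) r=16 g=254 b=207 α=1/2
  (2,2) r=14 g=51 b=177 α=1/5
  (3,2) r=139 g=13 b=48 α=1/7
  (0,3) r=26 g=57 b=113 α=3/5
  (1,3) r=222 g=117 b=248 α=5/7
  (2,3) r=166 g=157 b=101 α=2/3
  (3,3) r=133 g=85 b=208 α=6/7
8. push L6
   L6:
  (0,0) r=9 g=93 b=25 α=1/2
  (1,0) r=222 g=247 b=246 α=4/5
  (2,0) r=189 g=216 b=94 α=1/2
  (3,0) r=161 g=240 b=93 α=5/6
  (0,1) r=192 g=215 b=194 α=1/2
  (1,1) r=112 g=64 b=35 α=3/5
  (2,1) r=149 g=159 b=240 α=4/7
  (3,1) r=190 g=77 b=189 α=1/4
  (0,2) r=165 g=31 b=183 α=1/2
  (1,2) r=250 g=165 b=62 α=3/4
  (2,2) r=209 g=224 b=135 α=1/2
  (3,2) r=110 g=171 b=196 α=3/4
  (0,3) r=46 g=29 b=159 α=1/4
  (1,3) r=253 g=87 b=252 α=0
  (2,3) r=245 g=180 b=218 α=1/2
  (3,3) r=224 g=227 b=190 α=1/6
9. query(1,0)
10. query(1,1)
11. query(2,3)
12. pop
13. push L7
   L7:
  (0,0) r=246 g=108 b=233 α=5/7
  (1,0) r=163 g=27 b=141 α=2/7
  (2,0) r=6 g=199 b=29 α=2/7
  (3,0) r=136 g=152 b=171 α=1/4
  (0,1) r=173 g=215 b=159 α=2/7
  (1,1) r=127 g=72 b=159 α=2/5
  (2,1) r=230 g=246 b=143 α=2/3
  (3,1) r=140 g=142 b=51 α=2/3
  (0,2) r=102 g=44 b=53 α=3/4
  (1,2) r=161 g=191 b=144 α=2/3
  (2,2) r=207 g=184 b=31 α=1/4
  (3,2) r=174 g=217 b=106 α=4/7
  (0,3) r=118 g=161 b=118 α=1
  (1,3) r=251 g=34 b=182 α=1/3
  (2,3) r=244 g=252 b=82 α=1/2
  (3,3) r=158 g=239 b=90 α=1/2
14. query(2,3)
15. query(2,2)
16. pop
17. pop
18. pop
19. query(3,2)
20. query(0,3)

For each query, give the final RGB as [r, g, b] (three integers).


query (3,1) [L1,L2] — begin 0,0,0
L1 α=1/2: [15, 55, 135/2]
L2 α=1/3: [152/3, 77, 148/3]
rounded: [51, 77, 49]

query (0,2) [L1,L2,L3] — begin 0,0,0
L1 α=2/7: [306/7, 44/7, 380/7]
L2 α=1: [46, 121, 26]
L3 α=3/4: [529/4, 469/4, 695/4]
= [132, 117, 174]

at x=1,y=0 over L1,L2,L3,L4,L5,L6:
after L1 α=1/3: [1, 167/3, 28]
after L2 α=2/5: [287/5, 45, 118]
after L3 α=1/2: [1367/10, 245/2, 144]
after L4 α=1/3: [2332/15, 335/3, 322/3]
after L5 α=2/3: [9382/45, 683/9, 538/9]
after L6 α=4/5: [49342/225, 1915/9, 9394/45]
→ [219, 213, 209]

(1,1) stack=L1,L2,L3,L4,L5,L6; from [0,0,0]:
L1 α=2/3: [230/3, 224/3, 2]
L2 α=5/6: [1165/9, 359/18, 132]
L3 α=5/6: [4655/27, 12419/108, 199/2]
L4 α=1/2: [2908/27, 14579/216, 671/4]
L5 α=1/6: [7810/81, 117175/1296, 3887/24]
L6 α=3/5: [42836/405, 241591/3240, 5147/60]
= [106, 75, 86]

at x=2,y=3 over L1,L2,L3,L4,L5,L6:
+L1 (α=5/6) → [275/6, 310/3, 335/2]
+L2 (α=4/5) → [2291/30, 1474/15, 259/2]
+L3 (α=1/3) → [2771/45, 5813/45, 436/3]
+L4 (α=3/4) → [3311/180, 28223/180, 127/3]
+L5 (α=2/3) → [63071/540, 84743/540, 733/9]
+L6 (α=1/2) → [195371/1080, 181943/1080, 2695/18]
→ [181, 168, 150]

query (2,3) [L1,L2,L3,L4,L5,L7] — begin 0,0,0
L1 α=5/6: [275/6, 310/3, 335/2]
L2 α=4/5: [2291/30, 1474/15, 259/2]
L3 α=1/3: [2771/45, 5813/45, 436/3]
L4 α=3/4: [3311/180, 28223/180, 127/3]
L5 α=2/3: [63071/540, 84743/540, 733/9]
L7 α=1/2: [194831/1080, 220823/1080, 1471/18]
rounded: [180, 204, 82]

at x=2,y=2 over L1,L2,L3,L4,L5,L7:
L1 α=1/2: [141/2, 123/2, 115]
L2 α=1/2: [437/4, 477/4, 317/2]
L3 α=1/3: [851/6, 799/6, 433/3]
L4 α=1/6: [4681/36, 4211/36, 1105/9]
L5 α=1/5: [4807/45, 934/9, 6013/45]
L7 α=1/4: [1978/15, 743/6, 3239/30]
→ [132, 124, 108]

(3,2) stack=L1,L2,L3; from [0,0,0]:
+L1 (α=1/4) → [95/4, 61/2, 19]
+L2 (α=3/5) → [929/10, 598/5, 128/5]
+L3 (α=1/2) → [1229/20, 763/10, 383/10]
= [61, 76, 38]

query (0,3) [L1,L2,L3] — begin 0,0,0
after L1 α=4/5: [508/5, 52, 352/5]
after L2 α=3/4: [3583/20, 70, 1018/5]
after L3 α=3/4: [4063/80, 481/4, 892/5]
rounded: [51, 120, 178]


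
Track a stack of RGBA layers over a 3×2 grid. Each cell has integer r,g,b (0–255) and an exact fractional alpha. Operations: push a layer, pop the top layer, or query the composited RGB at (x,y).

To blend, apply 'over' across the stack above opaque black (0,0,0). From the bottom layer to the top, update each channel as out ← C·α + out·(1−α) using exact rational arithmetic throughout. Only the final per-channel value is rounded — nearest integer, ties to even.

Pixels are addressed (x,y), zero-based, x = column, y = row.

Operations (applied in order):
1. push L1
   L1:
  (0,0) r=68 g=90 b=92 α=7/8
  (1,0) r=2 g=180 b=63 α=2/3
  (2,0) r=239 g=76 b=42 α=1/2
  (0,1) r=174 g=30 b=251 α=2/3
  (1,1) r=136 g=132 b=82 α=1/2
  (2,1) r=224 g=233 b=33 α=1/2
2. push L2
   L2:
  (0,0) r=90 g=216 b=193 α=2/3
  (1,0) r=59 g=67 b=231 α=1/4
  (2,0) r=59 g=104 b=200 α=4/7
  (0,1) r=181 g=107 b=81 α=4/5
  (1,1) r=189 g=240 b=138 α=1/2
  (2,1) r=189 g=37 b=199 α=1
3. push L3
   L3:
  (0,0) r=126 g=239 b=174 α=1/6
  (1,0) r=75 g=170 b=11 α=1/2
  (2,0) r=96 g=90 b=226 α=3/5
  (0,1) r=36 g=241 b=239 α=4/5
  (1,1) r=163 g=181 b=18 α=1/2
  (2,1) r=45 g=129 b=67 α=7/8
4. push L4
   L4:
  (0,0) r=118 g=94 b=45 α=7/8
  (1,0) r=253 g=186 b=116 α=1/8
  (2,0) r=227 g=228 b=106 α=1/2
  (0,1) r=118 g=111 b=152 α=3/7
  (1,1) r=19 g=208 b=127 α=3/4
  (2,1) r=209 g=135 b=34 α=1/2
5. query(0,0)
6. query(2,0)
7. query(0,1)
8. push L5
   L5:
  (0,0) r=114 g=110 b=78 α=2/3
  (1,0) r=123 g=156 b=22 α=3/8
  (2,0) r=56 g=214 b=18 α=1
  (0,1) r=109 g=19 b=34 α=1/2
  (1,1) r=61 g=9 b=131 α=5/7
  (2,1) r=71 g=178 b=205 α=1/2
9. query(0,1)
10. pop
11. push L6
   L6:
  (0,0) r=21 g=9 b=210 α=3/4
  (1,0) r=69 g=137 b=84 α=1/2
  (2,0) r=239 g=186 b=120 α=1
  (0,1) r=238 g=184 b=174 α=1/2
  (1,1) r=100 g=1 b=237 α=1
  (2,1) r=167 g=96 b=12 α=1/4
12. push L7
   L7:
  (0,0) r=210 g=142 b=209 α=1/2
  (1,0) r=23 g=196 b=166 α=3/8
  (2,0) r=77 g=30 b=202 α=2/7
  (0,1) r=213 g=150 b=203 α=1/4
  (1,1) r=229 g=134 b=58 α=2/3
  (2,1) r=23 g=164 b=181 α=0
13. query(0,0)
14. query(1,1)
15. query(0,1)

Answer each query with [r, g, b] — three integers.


(0,0) stack=L1,L2,L3,L4; from [0,0,0]:
after L1 α=7/8: [119/2, 315/4, 161/2]
after L2 α=2/3: [479/6, 681/4, 311/2]
after L3 α=1/6: [3151/36, 4361/24, 1903/12]
after L4 α=7/8: [32887/288, 20153/192, 5683/96]
rounded: [114, 105, 59]

(2,0) stack=L1,L2,L3,L4; from [0,0,0]:
after L1 α=1/2: [239/2, 38, 21]
after L2 α=4/7: [1189/14, 530/7, 863/7]
after L3 α=3/5: [641/7, 590/7, 6472/35]
after L4 α=1/2: [1115/7, 1093/7, 5091/35]
= [159, 156, 145]

at x=0,y=1 over L1,L2,L3,L4:
+L1 (α=2/3) → [116, 20, 502/3]
+L2 (α=4/5) → [168, 448/5, 1474/15]
+L3 (α=4/5) → [312/5, 5268/25, 15814/75]
+L4 (α=3/7) → [3018/35, 29397/175, 97456/525]
= [86, 168, 186]

(0,1) stack=L1,L2,L3,L4,L5; from [0,0,0]:
+L1 (α=2/3) → [116, 20, 502/3]
+L2 (α=4/5) → [168, 448/5, 1474/15]
+L3 (α=4/5) → [312/5, 5268/25, 15814/75]
+L4 (α=3/7) → [3018/35, 29397/175, 97456/525]
+L5 (α=1/2) → [6833/70, 16361/175, 57653/525]
rounded: [98, 93, 110]

(0,0) stack=L1,L2,L3,L4,L6,L7; from [0,0,0]:
+L1 (α=7/8) → [119/2, 315/4, 161/2]
+L2 (α=2/3) → [479/6, 681/4, 311/2]
+L3 (α=1/6) → [3151/36, 4361/24, 1903/12]
+L4 (α=7/8) → [32887/288, 20153/192, 5683/96]
+L6 (α=3/4) → [51031/1152, 25337/768, 66163/384]
+L7 (α=1/2) → [292951/2304, 134393/1536, 146419/768]
rounded: [127, 87, 191]

at x=1,y=1 over L1,L2,L3,L4,L6,L7:
after L1 α=1/2: [68, 66, 41]
after L2 α=1/2: [257/2, 153, 179/2]
after L3 α=1/2: [583/4, 167, 215/4]
after L4 α=3/4: [811/16, 791/4, 1739/16]
after L6 α=1: [100, 1, 237]
after L7 α=2/3: [186, 269/3, 353/3]
= [186, 90, 118]

(0,1) stack=L1,L2,L3,L4,L6,L7; from [0,0,0]:
after L1 α=2/3: [116, 20, 502/3]
after L2 α=4/5: [168, 448/5, 1474/15]
after L3 α=4/5: [312/5, 5268/25, 15814/75]
after L4 α=3/7: [3018/35, 29397/175, 97456/525]
after L6 α=1/2: [5674/35, 61597/350, 94403/525]
after L7 α=1/4: [24477/140, 237291/1400, 32482/175]
= [175, 169, 186]


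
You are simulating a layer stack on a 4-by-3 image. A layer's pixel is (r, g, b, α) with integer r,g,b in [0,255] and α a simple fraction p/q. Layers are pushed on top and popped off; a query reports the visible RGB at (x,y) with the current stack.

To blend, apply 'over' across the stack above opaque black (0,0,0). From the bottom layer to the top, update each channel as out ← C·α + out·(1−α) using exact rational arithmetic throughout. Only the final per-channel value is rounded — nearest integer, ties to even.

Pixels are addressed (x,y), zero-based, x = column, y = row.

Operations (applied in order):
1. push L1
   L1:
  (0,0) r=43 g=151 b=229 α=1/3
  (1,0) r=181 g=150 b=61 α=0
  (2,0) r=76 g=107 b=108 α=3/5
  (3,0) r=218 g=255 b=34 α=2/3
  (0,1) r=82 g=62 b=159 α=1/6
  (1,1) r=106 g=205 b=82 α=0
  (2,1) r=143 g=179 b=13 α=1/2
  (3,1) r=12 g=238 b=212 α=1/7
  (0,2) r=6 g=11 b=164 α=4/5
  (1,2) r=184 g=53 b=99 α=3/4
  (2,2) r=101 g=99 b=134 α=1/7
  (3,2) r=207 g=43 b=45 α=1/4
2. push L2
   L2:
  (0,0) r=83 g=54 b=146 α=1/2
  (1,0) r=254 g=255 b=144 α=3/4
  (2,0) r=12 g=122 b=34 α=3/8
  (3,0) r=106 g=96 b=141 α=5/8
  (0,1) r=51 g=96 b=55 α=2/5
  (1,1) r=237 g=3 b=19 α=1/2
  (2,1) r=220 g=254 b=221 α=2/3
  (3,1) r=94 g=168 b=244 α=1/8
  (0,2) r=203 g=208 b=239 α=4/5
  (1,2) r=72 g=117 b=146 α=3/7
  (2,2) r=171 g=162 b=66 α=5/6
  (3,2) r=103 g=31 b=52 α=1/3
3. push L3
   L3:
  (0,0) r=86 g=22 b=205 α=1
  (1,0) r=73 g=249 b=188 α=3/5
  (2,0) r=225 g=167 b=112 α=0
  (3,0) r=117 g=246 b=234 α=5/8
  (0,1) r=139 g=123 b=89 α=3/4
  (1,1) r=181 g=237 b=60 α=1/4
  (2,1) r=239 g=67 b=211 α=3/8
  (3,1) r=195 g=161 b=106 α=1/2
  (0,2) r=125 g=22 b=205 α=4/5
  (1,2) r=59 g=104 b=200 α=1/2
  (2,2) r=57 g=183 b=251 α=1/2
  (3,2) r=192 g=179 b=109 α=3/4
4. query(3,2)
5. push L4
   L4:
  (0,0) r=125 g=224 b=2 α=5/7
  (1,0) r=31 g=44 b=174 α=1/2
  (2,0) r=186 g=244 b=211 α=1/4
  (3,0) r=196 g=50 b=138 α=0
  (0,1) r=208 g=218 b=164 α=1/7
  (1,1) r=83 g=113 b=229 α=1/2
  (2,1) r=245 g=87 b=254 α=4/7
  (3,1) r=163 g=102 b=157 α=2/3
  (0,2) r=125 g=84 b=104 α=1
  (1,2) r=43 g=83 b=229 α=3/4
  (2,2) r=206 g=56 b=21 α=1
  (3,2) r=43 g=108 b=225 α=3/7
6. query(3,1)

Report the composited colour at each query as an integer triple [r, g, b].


query (3,2) [L1,L2,L3] — begin 0,0,0
L1 α=1/4: [207/4, 43/4, 45/4]
L2 α=1/3: [413/6, 35/2, 149/6]
L3 α=3/4: [3869/24, 1109/8, 2111/24]
→ [161, 139, 88]

(3,1) stack=L1,L2,L3,L4; from [0,0,0]:
after L1 α=1/7: [12/7, 34, 212/7]
after L2 α=1/8: [53/4, 203/4, 57]
after L3 α=1/2: [833/8, 847/8, 163/2]
after L4 α=2/3: [1147/8, 2479/24, 791/6]
= [143, 103, 132]


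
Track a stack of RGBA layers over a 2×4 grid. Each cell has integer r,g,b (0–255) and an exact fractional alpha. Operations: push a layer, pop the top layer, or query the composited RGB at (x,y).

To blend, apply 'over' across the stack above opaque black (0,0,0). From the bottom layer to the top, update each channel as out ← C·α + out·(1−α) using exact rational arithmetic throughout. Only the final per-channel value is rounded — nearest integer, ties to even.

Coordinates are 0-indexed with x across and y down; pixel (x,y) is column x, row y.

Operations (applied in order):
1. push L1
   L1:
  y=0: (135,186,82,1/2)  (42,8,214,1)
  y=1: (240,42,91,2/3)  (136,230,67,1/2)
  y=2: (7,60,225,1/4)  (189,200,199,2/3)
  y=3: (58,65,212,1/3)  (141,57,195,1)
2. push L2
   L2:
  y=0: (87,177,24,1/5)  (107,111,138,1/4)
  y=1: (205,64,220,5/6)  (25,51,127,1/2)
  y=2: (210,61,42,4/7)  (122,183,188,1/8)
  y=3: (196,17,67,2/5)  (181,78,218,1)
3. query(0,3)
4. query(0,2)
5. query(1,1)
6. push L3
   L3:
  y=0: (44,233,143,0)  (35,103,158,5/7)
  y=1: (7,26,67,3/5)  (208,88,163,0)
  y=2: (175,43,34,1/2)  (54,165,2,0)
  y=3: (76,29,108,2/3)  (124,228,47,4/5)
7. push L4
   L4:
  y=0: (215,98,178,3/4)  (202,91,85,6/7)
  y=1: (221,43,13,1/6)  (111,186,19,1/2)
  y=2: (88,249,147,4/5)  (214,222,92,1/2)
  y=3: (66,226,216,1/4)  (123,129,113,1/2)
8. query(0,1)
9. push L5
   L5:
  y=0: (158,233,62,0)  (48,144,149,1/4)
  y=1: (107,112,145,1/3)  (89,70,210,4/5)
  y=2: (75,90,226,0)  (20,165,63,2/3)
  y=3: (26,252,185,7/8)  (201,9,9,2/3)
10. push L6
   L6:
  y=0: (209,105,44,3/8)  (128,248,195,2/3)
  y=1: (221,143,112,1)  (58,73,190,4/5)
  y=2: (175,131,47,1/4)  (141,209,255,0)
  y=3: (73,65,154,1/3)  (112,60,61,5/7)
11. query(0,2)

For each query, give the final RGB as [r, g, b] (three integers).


query (0,3) [L1,L2] — begin 0,0,0
after L1 α=1/3: [58/3, 65/3, 212/3]
after L2 α=2/5: [90, 99/5, 346/5]
= [90, 20, 69]

(0,2) stack=L1,L2; from [0,0,0]:
+L1 (α=1/4) → [7/4, 15, 225/4]
+L2 (α=4/7) → [483/4, 289/7, 1347/28]
rounded: [121, 41, 48]

query (1,1) [L1,L2] — begin 0,0,0
after L1 α=1/2: [68, 115, 67/2]
after L2 α=1/2: [93/2, 83, 321/4]
= [46, 83, 80]

query (0,1) [L1,L2,L3,L4] — begin 0,0,0
after L1 α=2/3: [160, 28, 182/3]
after L2 α=5/6: [395/2, 58, 1741/9]
after L3 α=3/5: [416/5, 194/5, 5291/45]
after L4 α=1/6: [637/6, 79/2, 2704/27]
= [106, 40, 100]

(0,2) stack=L1,L2,L3,L4,L5,L6; from [0,0,0]:
after L1 α=1/4: [7/4, 15, 225/4]
after L2 α=4/7: [483/4, 289/7, 1347/28]
after L3 α=1/2: [1183/8, 295/7, 2299/56]
after L4 α=4/5: [3999/40, 7267/35, 35227/280]
after L5 α=0: [3999/40, 7267/35, 35227/280]
after L6 α=1/4: [18997/160, 13193/70, 118841/1120]
→ [119, 188, 106]


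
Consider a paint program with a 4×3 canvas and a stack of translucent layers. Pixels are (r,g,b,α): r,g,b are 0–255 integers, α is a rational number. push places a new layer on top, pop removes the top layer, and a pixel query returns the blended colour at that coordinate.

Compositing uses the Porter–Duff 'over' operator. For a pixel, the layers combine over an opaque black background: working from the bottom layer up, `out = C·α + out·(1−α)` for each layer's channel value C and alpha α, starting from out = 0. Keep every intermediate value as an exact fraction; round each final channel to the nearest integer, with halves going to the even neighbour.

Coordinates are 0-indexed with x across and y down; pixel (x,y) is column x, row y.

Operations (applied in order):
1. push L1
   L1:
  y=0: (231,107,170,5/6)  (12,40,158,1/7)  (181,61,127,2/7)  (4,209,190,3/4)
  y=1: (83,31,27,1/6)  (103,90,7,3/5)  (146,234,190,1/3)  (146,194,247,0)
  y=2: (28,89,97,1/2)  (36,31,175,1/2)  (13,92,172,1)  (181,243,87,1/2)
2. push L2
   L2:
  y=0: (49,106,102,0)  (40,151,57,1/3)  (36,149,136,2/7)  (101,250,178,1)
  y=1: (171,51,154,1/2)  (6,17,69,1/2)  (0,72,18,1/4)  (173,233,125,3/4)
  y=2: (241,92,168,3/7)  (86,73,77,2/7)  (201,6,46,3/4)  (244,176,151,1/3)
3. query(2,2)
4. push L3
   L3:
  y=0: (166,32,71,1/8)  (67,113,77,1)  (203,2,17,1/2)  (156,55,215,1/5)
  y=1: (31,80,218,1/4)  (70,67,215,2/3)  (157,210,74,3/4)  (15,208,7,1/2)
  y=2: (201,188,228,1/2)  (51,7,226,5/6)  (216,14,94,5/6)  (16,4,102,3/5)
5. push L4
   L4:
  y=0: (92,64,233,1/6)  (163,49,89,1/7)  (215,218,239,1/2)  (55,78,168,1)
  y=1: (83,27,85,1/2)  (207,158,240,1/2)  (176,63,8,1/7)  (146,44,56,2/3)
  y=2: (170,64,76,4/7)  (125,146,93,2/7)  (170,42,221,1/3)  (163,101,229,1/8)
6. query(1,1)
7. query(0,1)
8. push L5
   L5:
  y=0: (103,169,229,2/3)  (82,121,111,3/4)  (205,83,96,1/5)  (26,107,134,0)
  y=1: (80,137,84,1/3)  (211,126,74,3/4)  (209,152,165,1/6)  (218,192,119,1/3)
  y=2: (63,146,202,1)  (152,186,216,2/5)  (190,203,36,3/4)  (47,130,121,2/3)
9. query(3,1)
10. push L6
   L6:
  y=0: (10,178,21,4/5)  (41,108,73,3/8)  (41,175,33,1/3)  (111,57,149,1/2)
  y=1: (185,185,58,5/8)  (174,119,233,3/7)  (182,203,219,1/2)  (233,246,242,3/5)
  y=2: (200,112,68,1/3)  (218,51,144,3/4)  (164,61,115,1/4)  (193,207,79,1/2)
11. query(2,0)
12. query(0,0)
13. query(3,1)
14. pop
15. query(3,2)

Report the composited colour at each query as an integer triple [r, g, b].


query (2,2) [L1,L2] — begin 0,0,0
after L1 α=1: [13, 92, 172]
after L2 α=3/4: [154, 55/2, 155/2]
rounded: [154, 28, 78]

(1,1) stack=L1,L2,L3,L4; from [0,0,0]:
+L1 (α=3/5) → [309/5, 54, 21/5]
+L2 (α=1/2) → [339/10, 71/2, 183/5]
+L3 (α=2/3) → [1739/30, 113/2, 2333/15]
+L4 (α=1/2) → [7949/60, 429/4, 5933/30]
rounded: [132, 107, 198]

query (0,1) [L1,L2,L3,L4] — begin 0,0,0
+L1 (α=1/6) → [83/6, 31/6, 9/2]
+L2 (α=1/2) → [1109/12, 337/12, 317/4]
+L3 (α=1/4) → [1233/16, 657/16, 1823/16]
+L4 (α=1/2) → [2561/32, 1089/32, 3183/32]
= [80, 34, 99]

query (3,1) [L1,L2,L3,L4,L5] — begin 0,0,0
+L1 (α=0) → [0, 0, 0]
+L2 (α=3/4) → [519/4, 699/4, 375/4]
+L3 (α=1/2) → [579/8, 1531/8, 403/8]
+L4 (α=2/3) → [2915/24, 745/8, 433/8]
+L5 (α=1/3) → [5531/36, 1513/12, 303/4]
→ [154, 126, 76]

at x=2,y=0 over L1,L2,L3,L4,L5,L6:
L1 α=2/7: [362/7, 122/7, 254/7]
L2 α=2/7: [2314/49, 2696/49, 3174/49]
L3 α=1/2: [12261/98, 1397/49, 4007/98]
L4 α=1/2: [33331/196, 12079/98, 27429/196]
L5 α=1/5: [43376/245, 5645/49, 32133/245]
L6 α=1/3: [96797/735, 19865/147, 24117/245]
→ [132, 135, 98]

at x=0,y=0 over L1,L2,L3,L4,L5,L6:
+L1 (α=5/6) → [385/2, 535/6, 425/3]
+L2 (α=0) → [385/2, 535/6, 425/3]
+L3 (α=1/8) → [3027/16, 3937/48, 797/6]
+L4 (α=1/6) → [16607/96, 22757/288, 5383/36]
+L5 (α=2/3) → [36383/288, 120101/864, 21871/108]
+L6 (α=4/5) → [47903/1440, 735269/4320, 30943/540]
rounded: [33, 170, 57]

query (3,1) [L1,L2,L3,L4,L5,L6] — begin 0,0,0
after L1 α=0: [0, 0, 0]
after L2 α=3/4: [519/4, 699/4, 375/4]
after L3 α=1/2: [579/8, 1531/8, 403/8]
after L4 α=2/3: [2915/24, 745/8, 433/8]
after L5 α=1/3: [5531/36, 1513/12, 303/4]
after L6 α=3/5: [18113/90, 5941/30, 351/2]
→ [201, 198, 176]

(3,2) stack=L1,L2,L3,L4,L5; from [0,0,0]:
+L1 (α=1/2) → [181/2, 243/2, 87/2]
+L2 (α=1/3) → [425/3, 419/3, 238/3]
+L3 (α=3/5) → [994/15, 874/15, 1394/15]
+L4 (α=1/8) → [9403/120, 7633/120, 13193/120]
+L5 (α=2/3) → [20683/360, 38833/360, 42233/360]
= [57, 108, 117]


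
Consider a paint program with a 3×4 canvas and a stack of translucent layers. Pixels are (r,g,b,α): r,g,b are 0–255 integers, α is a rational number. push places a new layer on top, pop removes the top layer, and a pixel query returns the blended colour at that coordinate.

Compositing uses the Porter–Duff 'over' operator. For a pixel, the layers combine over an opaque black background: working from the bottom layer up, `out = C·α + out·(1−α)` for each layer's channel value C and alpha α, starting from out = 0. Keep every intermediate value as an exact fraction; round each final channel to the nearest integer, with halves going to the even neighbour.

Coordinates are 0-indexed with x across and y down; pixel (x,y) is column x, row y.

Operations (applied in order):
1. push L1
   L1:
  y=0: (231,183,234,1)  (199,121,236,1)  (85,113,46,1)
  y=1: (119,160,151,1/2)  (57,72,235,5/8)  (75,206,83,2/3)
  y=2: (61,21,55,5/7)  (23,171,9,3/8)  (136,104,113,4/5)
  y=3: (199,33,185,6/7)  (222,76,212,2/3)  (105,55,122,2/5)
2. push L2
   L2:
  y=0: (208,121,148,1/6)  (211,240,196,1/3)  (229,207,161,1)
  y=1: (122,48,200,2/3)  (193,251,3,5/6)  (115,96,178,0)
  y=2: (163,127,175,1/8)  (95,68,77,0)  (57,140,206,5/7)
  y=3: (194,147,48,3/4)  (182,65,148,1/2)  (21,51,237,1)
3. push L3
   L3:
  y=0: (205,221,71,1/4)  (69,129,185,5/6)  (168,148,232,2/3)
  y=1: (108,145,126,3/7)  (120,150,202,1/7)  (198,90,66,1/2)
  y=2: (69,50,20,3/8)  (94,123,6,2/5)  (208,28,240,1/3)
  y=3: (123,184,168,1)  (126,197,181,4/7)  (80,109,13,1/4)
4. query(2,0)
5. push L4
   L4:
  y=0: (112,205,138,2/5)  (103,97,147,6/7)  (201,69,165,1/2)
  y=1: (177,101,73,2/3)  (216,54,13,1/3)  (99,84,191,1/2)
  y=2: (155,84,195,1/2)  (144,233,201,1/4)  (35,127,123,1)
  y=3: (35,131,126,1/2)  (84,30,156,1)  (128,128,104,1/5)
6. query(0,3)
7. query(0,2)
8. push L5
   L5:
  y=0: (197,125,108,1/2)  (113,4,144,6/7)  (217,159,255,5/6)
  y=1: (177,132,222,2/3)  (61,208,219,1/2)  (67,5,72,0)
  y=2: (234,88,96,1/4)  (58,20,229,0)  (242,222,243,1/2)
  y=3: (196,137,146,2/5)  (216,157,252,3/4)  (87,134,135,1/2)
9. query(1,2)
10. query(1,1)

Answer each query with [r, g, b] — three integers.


at x=2,y=0 over L1,L2,L3:
+L1 (α=1) → [85, 113, 46]
+L2 (α=1) → [229, 207, 161]
+L3 (α=2/3) → [565/3, 503/3, 625/3]
= [188, 168, 208]

query (0,3) [L1,L2,L3,L4] — begin 0,0,0
after L1 α=6/7: [1194/7, 198/7, 1110/7]
after L2 α=3/4: [1317/7, 3285/28, 1059/14]
after L3 α=1: [123, 184, 168]
after L4 α=1/2: [79, 315/2, 147]
→ [79, 158, 147]

(0,2) stack=L1,L2,L3,L4; from [0,0,0]:
after L1 α=5/7: [305/7, 15, 275/7]
after L2 α=1/8: [117/2, 29, 225/4]
after L3 α=3/8: [999/16, 295/8, 1365/32]
after L4 α=1/2: [3479/32, 967/16, 7605/64]
= [109, 60, 119]

at x=1,y=2 over L1,L2,L3,L4,L5:
+L1 (α=3/8) → [69/8, 513/8, 27/8]
+L2 (α=0) → [69/8, 513/8, 27/8]
+L3 (α=2/5) → [1711/40, 3507/40, 177/40]
+L4 (α=1/4) → [10893/160, 19841/160, 8571/160]
+L5 (α=0) → [10893/160, 19841/160, 8571/160]
→ [68, 124, 54]

at x=1,y=1 over L1,L2,L3,L4,L5:
L1 α=5/8: [285/8, 45, 1175/8]
L2 α=5/6: [8005/48, 650/3, 1295/48]
L3 α=1/7: [8965/56, 1450/7, 2911/56]
L4 α=1/3: [15013/84, 3278/21, 3275/84]
L5 α=1/2: [20137/168, 3823/21, 21671/168]
= [120, 182, 129]
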